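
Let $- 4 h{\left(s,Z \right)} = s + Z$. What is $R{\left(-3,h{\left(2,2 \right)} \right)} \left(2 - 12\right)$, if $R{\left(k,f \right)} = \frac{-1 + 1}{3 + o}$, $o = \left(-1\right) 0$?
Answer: $0$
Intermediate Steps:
$o = 0$
$h{\left(s,Z \right)} = - \frac{Z}{4} - \frac{s}{4}$ ($h{\left(s,Z \right)} = - \frac{s + Z}{4} = - \frac{Z + s}{4} = - \frac{Z}{4} - \frac{s}{4}$)
$R{\left(k,f \right)} = 0$ ($R{\left(k,f \right)} = \frac{-1 + 1}{3 + 0} = \frac{0}{3} = 0 \cdot \frac{1}{3} = 0$)
$R{\left(-3,h{\left(2,2 \right)} \right)} \left(2 - 12\right) = 0 \left(2 - 12\right) = 0 \left(-10\right) = 0$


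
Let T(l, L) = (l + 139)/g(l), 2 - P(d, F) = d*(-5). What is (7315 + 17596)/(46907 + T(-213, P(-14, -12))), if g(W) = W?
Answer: 5306043/9991265 ≈ 0.53107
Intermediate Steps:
P(d, F) = 2 + 5*d (P(d, F) = 2 - d*(-5) = 2 - (-5)*d = 2 + 5*d)
T(l, L) = (139 + l)/l (T(l, L) = (l + 139)/l = (139 + l)/l)
(7315 + 17596)/(46907 + T(-213, P(-14, -12))) = (7315 + 17596)/(46907 + (139 - 213)/(-213)) = 24911/(46907 - 1/213*(-74)) = 24911/(46907 + 74/213) = 24911/(9991265/213) = 24911*(213/9991265) = 5306043/9991265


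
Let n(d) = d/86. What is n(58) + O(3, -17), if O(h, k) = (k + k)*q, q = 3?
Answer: -4357/43 ≈ -101.33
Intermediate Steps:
O(h, k) = 6*k (O(h, k) = (k + k)*3 = (2*k)*3 = 6*k)
n(d) = d/86 (n(d) = d*(1/86) = d/86)
n(58) + O(3, -17) = (1/86)*58 + 6*(-17) = 29/43 - 102 = -4357/43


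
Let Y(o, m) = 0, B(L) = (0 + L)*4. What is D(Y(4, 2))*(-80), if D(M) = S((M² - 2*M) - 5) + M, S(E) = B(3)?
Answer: -960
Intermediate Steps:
B(L) = 4*L (B(L) = L*4 = 4*L)
S(E) = 12 (S(E) = 4*3 = 12)
D(M) = 12 + M
D(Y(4, 2))*(-80) = (12 + 0)*(-80) = 12*(-80) = -960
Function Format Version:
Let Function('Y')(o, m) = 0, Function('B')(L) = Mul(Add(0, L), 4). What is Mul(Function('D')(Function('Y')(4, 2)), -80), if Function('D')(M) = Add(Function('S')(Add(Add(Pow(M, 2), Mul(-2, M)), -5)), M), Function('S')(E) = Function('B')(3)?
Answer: -960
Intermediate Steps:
Function('B')(L) = Mul(4, L) (Function('B')(L) = Mul(L, 4) = Mul(4, L))
Function('S')(E) = 12 (Function('S')(E) = Mul(4, 3) = 12)
Function('D')(M) = Add(12, M)
Mul(Function('D')(Function('Y')(4, 2)), -80) = Mul(Add(12, 0), -80) = Mul(12, -80) = -960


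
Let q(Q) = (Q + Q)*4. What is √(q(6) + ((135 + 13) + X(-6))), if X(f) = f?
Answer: √190 ≈ 13.784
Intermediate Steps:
q(Q) = 8*Q (q(Q) = (2*Q)*4 = 8*Q)
√(q(6) + ((135 + 13) + X(-6))) = √(8*6 + ((135 + 13) - 6)) = √(48 + (148 - 6)) = √(48 + 142) = √190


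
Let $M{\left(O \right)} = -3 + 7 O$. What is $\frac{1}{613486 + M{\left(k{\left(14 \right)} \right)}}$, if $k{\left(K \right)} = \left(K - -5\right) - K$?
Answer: $\frac{1}{613518} \approx 1.6299 \cdot 10^{-6}$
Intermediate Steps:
$k{\left(K \right)} = 5$ ($k{\left(K \right)} = \left(K + 5\right) - K = \left(5 + K\right) - K = 5$)
$\frac{1}{613486 + M{\left(k{\left(14 \right)} \right)}} = \frac{1}{613486 + \left(-3 + 7 \cdot 5\right)} = \frac{1}{613486 + \left(-3 + 35\right)} = \frac{1}{613486 + 32} = \frac{1}{613518}$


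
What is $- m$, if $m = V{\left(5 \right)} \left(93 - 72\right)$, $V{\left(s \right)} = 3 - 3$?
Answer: $0$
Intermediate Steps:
$V{\left(s \right)} = 0$ ($V{\left(s \right)} = 3 - 3 = 0$)
$m = 0$ ($m = 0 \left(93 - 72\right) = 0 \cdot 21 = 0$)
$- m = \left(-1\right) 0 = 0$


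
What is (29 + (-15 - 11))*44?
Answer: 132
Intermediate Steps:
(29 + (-15 - 11))*44 = (29 - 26)*44 = 3*44 = 132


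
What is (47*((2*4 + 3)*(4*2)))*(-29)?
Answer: -119944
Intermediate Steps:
(47*((2*4 + 3)*(4*2)))*(-29) = (47*((8 + 3)*8))*(-29) = (47*(11*8))*(-29) = (47*88)*(-29) = 4136*(-29) = -119944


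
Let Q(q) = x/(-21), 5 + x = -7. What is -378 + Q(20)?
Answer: -2642/7 ≈ -377.43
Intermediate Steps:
x = -12 (x = -5 - 7 = -12)
Q(q) = 4/7 (Q(q) = -12/(-21) = -12*(-1/21) = 4/7)
-378 + Q(20) = -378 + 4/7 = -2642/7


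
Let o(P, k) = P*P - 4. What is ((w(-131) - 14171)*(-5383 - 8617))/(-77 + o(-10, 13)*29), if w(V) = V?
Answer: 200228000/2707 ≈ 73967.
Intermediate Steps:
o(P, k) = -4 + P**2 (o(P, k) = P**2 - 4 = -4 + P**2)
((w(-131) - 14171)*(-5383 - 8617))/(-77 + o(-10, 13)*29) = ((-131 - 14171)*(-5383 - 8617))/(-77 + (-4 + (-10)**2)*29) = (-14302*(-14000))/(-77 + (-4 + 100)*29) = 200228000/(-77 + 96*29) = 200228000/(-77 + 2784) = 200228000/2707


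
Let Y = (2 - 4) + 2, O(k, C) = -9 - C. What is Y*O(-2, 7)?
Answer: 0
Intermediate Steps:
Y = 0 (Y = -2 + 2 = 0)
Y*O(-2, 7) = 0*(-9 - 1*7) = 0*(-9 - 7) = 0*(-16) = 0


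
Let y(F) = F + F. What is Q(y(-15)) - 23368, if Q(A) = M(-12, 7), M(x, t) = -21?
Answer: -23389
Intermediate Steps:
y(F) = 2*F
Q(A) = -21
Q(y(-15)) - 23368 = -21 - 23368 = -23389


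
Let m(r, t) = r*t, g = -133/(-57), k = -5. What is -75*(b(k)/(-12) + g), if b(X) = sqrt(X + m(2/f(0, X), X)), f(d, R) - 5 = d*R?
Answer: -175 + 25*I*sqrt(7)/4 ≈ -175.0 + 16.536*I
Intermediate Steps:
f(d, R) = 5 + R*d (f(d, R) = 5 + d*R = 5 + R*d)
g = 7/3 (g = -133*(-1/57) = 7/3 ≈ 2.3333)
b(X) = sqrt(35)*sqrt(X)/5 (b(X) = sqrt(X + (2/(5 + X*0))*X) = sqrt(X + (2/(5 + 0))*X) = sqrt(X + (2/5)*X) = sqrt(X + (2*(1/5))*X) = sqrt(X + 2*X/5) = sqrt(7*X/5) = sqrt(35)*sqrt(X)/5)
-75*(b(k)/(-12) + g) = -75*((sqrt(35)*sqrt(-5)/5)/(-12) + 7/3) = -75*((sqrt(35)*(I*sqrt(5))/5)*(-1/12) + 7/3) = -75*((I*sqrt(7))*(-1/12) + 7/3) = -75*(-I*sqrt(7)/12 + 7/3) = -75*(7/3 - I*sqrt(7)/12) = -175 + 25*I*sqrt(7)/4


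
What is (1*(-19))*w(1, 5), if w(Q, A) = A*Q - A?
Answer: 0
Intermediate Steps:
w(Q, A) = -A + A*Q
(1*(-19))*w(1, 5) = (1*(-19))*(5*(-1 + 1)) = -95*0 = -19*0 = 0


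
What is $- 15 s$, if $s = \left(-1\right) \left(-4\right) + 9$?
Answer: $-195$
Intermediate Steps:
$s = 13$ ($s = 4 + 9 = 13$)
$- 15 s = \left(-15\right) 13 = -195$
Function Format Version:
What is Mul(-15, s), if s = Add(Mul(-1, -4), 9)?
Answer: -195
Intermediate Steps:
s = 13 (s = Add(4, 9) = 13)
Mul(-15, s) = Mul(-15, 13) = -195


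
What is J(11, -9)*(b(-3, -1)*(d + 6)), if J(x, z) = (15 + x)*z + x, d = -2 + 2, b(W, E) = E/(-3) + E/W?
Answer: -892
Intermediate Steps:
b(W, E) = -E/3 + E/W (b(W, E) = E*(-1/3) + E/W = -E/3 + E/W)
d = 0
J(x, z) = x + z*(15 + x) (J(x, z) = z*(15 + x) + x = x + z*(15 + x))
J(11, -9)*(b(-3, -1)*(d + 6)) = (11 + 15*(-9) + 11*(-9))*((-1/3*(-1) - 1/(-3))*(0 + 6)) = (11 - 135 - 99)*((1/3 - 1*(-1/3))*6) = -223*(1/3 + 1/3)*6 = -446*6/3 = -223*4 = -892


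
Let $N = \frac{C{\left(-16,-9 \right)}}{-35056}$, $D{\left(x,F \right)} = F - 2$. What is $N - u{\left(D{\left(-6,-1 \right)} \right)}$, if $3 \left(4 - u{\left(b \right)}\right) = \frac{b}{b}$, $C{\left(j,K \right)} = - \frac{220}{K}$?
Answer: $- \frac{289267}{78876} \approx -3.6674$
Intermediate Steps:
$D{\left(x,F \right)} = -2 + F$
$u{\left(b \right)} = \frac{11}{3}$ ($u{\left(b \right)} = 4 - \frac{b \frac{1}{b}}{3} = 4 - \frac{1}{3} = \frac{11}{3}$)
$N = - \frac{55}{78876}$ ($N = \frac{\left(-220\right) \frac{1}{-9}}{-35056} = \left(-220\right) \left(- \frac{1}{9}\right) \left(- \frac{1}{35056}\right) = \frac{220}{9} \left(- \frac{1}{35056}\right) = - \frac{55}{78876} \approx -0.0006973$)
$N - u{\left(D{\left(-6,-1 \right)} \right)} = - \frac{55}{78876} - \frac{11}{3} = - \frac{289267}{78876}$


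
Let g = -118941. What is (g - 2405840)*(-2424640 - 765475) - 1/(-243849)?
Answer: 1964043178912147936/243849 ≈ 8.0543e+12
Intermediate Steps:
(g - 2405840)*(-2424640 - 765475) - 1/(-243849) = (-118941 - 2405840)*(-2424640 - 765475) - 1/(-243849) = -2524781*(-3190115) - 1*(-1/243849) = 8054341739815 + 1/243849 = 1964043178912147936/243849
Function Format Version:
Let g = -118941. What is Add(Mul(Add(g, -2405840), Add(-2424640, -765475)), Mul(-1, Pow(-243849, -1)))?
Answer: Rational(1964043178912147936, 243849) ≈ 8.0543e+12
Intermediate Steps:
Add(Mul(Add(g, -2405840), Add(-2424640, -765475)), Mul(-1, Pow(-243849, -1))) = Add(Mul(Add(-118941, -2405840), Add(-2424640, -765475)), Mul(-1, Pow(-243849, -1))) = Add(Mul(-2524781, -3190115), Mul(-1, Rational(-1, 243849))) = Add(8054341739815, Rational(1, 243849)) = Rational(1964043178912147936, 243849)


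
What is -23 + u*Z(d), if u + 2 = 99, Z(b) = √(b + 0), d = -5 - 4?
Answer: -23 + 291*I ≈ -23.0 + 291.0*I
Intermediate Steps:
d = -9
Z(b) = √b
u = 97 (u = -2 + 99 = 97)
-23 + u*Z(d) = -23 + 97*√(-9) = -23 + 97*(3*I) = -23 + 291*I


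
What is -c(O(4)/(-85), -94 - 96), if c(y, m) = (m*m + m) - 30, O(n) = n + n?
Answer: -35880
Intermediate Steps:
O(n) = 2*n
c(y, m) = -30 + m + m**2 (c(y, m) = (m**2 + m) - 30 = (m + m**2) - 30 = -30 + m + m**2)
-c(O(4)/(-85), -94 - 96) = -(-30 + (-94 - 96) + (-94 - 96)**2) = -(-30 - 190 + (-190)**2) = -(-30 - 190 + 36100) = -1*35880 = -35880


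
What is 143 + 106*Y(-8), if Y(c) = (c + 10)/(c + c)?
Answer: 519/4 ≈ 129.75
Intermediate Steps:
Y(c) = (10 + c)/(2*c) (Y(c) = (10 + c)/((2*c)) = (10 + c)*(1/(2*c)) = (10 + c)/(2*c))
143 + 106*Y(-8) = 143 + 106*((½)*(10 - 8)/(-8)) = 143 + 106*((½)*(-⅛)*2) = 143 + 106*(-⅛) = 143 - 53/4 = 519/4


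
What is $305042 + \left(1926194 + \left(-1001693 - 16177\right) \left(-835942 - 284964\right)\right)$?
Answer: $1140938821456$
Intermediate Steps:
$305042 + \left(1926194 + \left(-1001693 - 16177\right) \left(-835942 - 284964\right)\right) = 305042 + \left(1926194 - -1140936590220\right) = 305042 + \left(1926194 + 1140936590220\right) = 305042 + 1140938516414 = 1140938821456$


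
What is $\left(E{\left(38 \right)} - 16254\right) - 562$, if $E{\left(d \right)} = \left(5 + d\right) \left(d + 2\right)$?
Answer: $-15096$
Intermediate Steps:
$E{\left(d \right)} = \left(2 + d\right) \left(5 + d\right)$ ($E{\left(d \right)} = \left(5 + d\right) \left(2 + d\right) = \left(2 + d\right) \left(5 + d\right)$)
$\left(E{\left(38 \right)} - 16254\right) - 562 = \left(\left(10 + 38^{2} + 7 \cdot 38\right) - 16254\right) - 562 = \left(\left(10 + 1444 + 266\right) - 16254\right) - 562 = \left(1720 - 16254\right) - 562 = -14534 - 562 = -15096$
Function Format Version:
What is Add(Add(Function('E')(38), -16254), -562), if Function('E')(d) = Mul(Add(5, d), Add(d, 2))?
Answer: -15096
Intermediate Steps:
Function('E')(d) = Mul(Add(2, d), Add(5, d)) (Function('E')(d) = Mul(Add(5, d), Add(2, d)) = Mul(Add(2, d), Add(5, d)))
Add(Add(Function('E')(38), -16254), -562) = Add(Add(Add(10, Pow(38, 2), Mul(7, 38)), -16254), -562) = Add(Add(Add(10, 1444, 266), -16254), -562) = Add(Add(1720, -16254), -562) = Add(-14534, -562) = -15096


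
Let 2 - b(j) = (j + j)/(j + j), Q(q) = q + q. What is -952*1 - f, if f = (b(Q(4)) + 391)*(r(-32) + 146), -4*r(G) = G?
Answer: -61320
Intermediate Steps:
r(G) = -G/4
Q(q) = 2*q
b(j) = 1 (b(j) = 2 - (j + j)/(j + j) = 2 - 2*j/(2*j) = 2 - 2*j*1/(2*j) = 2 - 1*1 = 2 - 1 = 1)
f = 60368 (f = (1 + 391)*(-¼*(-32) + 146) = 392*(8 + 146) = 392*154 = 60368)
-952*1 - f = -952*1 - 1*60368 = -952 - 60368 = -61320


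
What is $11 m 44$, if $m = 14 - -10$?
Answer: $11616$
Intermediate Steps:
$m = 24$ ($m = 14 + 10 = 24$)
$11 m 44 = 11 \cdot 24 \cdot 44 = 264 \cdot 44 = 11616$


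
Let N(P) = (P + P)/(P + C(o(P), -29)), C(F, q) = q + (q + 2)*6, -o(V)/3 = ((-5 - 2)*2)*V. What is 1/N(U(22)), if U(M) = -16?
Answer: 207/32 ≈ 6.4688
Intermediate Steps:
o(V) = 42*V (o(V) = -3*(-5 - 2)*2*V = -3*(-7*2)*V = -(-42)*V = 42*V)
C(F, q) = 12 + 7*q (C(F, q) = q + (2 + q)*6 = q + (12 + 6*q) = 12 + 7*q)
N(P) = 2*P/(-191 + P) (N(P) = (P + P)/(P + (12 + 7*(-29))) = (2*P)/(P + (12 - 203)) = (2*P)/(P - 191) = (2*P)/(-191 + P) = 2*P/(-191 + P))
1/N(U(22)) = 1/(2*(-16)/(-191 - 16)) = 1/(2*(-16)/(-207)) = 1/(2*(-16)*(-1/207)) = 1/(32/207) = 207/32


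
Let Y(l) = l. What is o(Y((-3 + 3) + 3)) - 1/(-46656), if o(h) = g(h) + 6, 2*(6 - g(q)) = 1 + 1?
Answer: 513217/46656 ≈ 11.000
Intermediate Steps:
g(q) = 5 (g(q) = 6 - (1 + 1)/2 = 6 - ½*2 = 6 - 1 = 5)
o(h) = 11 (o(h) = 5 + 6 = 11)
o(Y((-3 + 3) + 3)) - 1/(-46656) = 11 - 1/(-46656) = 11 - 1*(-1/46656) = 11 + 1/46656 = 513217/46656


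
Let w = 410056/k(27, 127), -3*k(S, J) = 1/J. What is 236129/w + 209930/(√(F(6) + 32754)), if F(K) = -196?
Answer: -236129/156231336 + 104965*√32558/16279 ≈ 1163.4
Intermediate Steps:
k(S, J) = -1/(3*J)
w = -156231336 (w = 410056/((-⅓/127)) = 410056/((-⅓*1/127)) = 410056/(-1/381) = 410056*(-381) = -156231336)
236129/w + 209930/(√(F(6) + 32754)) = 236129/(-156231336) + 209930/(√(-196 + 32754)) = 236129*(-1/156231336) + 209930/(√32558) = -236129/156231336 + 209930*(√32558/32558) = -236129/156231336 + 104965*√32558/16279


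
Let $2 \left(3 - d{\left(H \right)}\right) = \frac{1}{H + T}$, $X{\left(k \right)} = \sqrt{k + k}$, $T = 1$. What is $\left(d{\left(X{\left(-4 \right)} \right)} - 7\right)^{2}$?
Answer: $\frac{288 \sqrt{2} + 431 i}{4 \left(4 \sqrt{2} + 7 i\right)} \approx 16.423 - 1.2745 i$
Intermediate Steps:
$X{\left(k \right)} = \sqrt{2} \sqrt{k}$ ($X{\left(k \right)} = \sqrt{2 k} = \sqrt{2} \sqrt{k}$)
$d{\left(H \right)} = 3 - \frac{1}{2 \left(1 + H\right)}$ ($d{\left(H \right)} = 3 - \frac{1}{2 \left(H + 1\right)} = 3 - \frac{1}{2 \left(1 + H\right)}$)
$\left(d{\left(X{\left(-4 \right)} \right)} - 7\right)^{2} = \left(\frac{5 + 6 \sqrt{2} \sqrt{-4}}{2 \left(1 + \sqrt{2} \sqrt{-4}\right)} - 7\right)^{2} = \left(\frac{5 + 6 \sqrt{2} \cdot 2 i}{2 \left(1 + \sqrt{2} \cdot 2 i\right)} - 7\right)^{2} = \left(\frac{5 + 6 \cdot 2 i \sqrt{2}}{2 \left(1 + 2 i \sqrt{2}\right)} - 7\right)^{2} = \left(\frac{5 + 12 i \sqrt{2}}{2 \left(1 + 2 i \sqrt{2}\right)} - 7\right)^{2} = \left(-7 + \frac{5 + 12 i \sqrt{2}}{2 \left(1 + 2 i \sqrt{2}\right)}\right)^{2}$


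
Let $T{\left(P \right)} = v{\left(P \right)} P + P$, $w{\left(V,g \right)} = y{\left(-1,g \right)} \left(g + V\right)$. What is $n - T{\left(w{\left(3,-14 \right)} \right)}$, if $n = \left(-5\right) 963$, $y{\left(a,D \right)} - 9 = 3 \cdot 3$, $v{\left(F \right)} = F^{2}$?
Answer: $7757775$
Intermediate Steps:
$y{\left(a,D \right)} = 18$ ($y{\left(a,D \right)} = 9 + 3 \cdot 3 = 9 + 9 = 18$)
$w{\left(V,g \right)} = 18 V + 18 g$ ($w{\left(V,g \right)} = 18 \left(g + V\right) = 18 \left(V + g\right) = 18 V + 18 g$)
$T{\left(P \right)} = P + P^{3}$ ($T{\left(P \right)} = P^{2} P + P = P^{3} + P = P + P^{3}$)
$n = -4815$
$n - T{\left(w{\left(3,-14 \right)} \right)} = -4815 - \left(\left(18 \cdot 3 + 18 \left(-14\right)\right) + \left(18 \cdot 3 + 18 \left(-14\right)\right)^{3}\right) = -4815 - \left(\left(54 - 252\right) + \left(54 - 252\right)^{3}\right) = -4815 - \left(-198 + \left(-198\right)^{3}\right) = -4815 - \left(-198 - 7762392\right) = -4815 - -7762590 = -4815 + 7762590 = 7757775$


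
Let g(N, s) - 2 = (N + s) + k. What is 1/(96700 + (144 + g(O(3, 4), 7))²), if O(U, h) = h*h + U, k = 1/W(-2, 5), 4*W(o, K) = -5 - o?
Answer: 9/1132444 ≈ 7.9474e-6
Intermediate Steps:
W(o, K) = -5/4 - o/4 (W(o, K) = (-5 - o)/4 = -5/4 - o/4)
k = -4/3 (k = 1/(-5/4 - ¼*(-2)) = 1/(-5/4 + ½) = 1/(-¾) = -4/3 ≈ -1.3333)
O(U, h) = U + h² (O(U, h) = h² + U = U + h²)
g(N, s) = ⅔ + N + s (g(N, s) = 2 + ((N + s) - 4/3) = 2 + (-4/3 + N + s) = ⅔ + N + s)
1/(96700 + (144 + g(O(3, 4), 7))²) = 1/(96700 + (144 + (⅔ + (3 + 4²) + 7))²) = 1/(96700 + (144 + (⅔ + (3 + 16) + 7))²) = 1/(96700 + (144 + (⅔ + 19 + 7))²) = 1/(96700 + (144 + 80/3)²) = 1/(96700 + (512/3)²) = 1/(96700 + 262144/9) = 1/(1132444/9) = 9/1132444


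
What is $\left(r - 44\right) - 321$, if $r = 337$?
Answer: $-28$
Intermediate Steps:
$\left(r - 44\right) - 321 = \left(337 - 44\right) - 321 = 293 - 321 = -28$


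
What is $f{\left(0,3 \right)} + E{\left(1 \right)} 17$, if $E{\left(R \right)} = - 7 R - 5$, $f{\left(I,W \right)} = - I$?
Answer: $-204$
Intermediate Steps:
$E{\left(R \right)} = -5 - 7 R$
$f{\left(0,3 \right)} + E{\left(1 \right)} 17 = \left(-1\right) 0 + \left(-5 - 7\right) 17 = 0 + \left(-5 - 7\right) 17 = 0 - 204 = -204$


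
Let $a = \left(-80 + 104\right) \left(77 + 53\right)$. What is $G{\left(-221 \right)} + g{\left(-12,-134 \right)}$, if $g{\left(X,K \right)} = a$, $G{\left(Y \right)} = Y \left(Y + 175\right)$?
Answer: $13286$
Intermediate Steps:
$G{\left(Y \right)} = Y \left(175 + Y\right)$
$a = 3120$ ($a = 24 \cdot 130 = 3120$)
$g{\left(X,K \right)} = 3120$
$G{\left(-221 \right)} + g{\left(-12,-134 \right)} = - 221 \left(175 - 221\right) + 3120 = \left(-221\right) \left(-46\right) + 3120 = 10166 + 3120 = 13286$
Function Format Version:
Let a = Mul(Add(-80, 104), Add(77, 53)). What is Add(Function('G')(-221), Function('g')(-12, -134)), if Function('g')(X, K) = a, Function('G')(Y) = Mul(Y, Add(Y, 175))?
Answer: 13286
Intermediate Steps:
Function('G')(Y) = Mul(Y, Add(175, Y))
a = 3120 (a = Mul(24, 130) = 3120)
Function('g')(X, K) = 3120
Add(Function('G')(-221), Function('g')(-12, -134)) = Add(Mul(-221, Add(175, -221)), 3120) = Add(Mul(-221, -46), 3120) = Add(10166, 3120) = 13286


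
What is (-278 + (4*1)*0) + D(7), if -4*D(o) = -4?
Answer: -277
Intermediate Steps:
D(o) = 1 (D(o) = -1/4*(-4) = 1)
(-278 + (4*1)*0) + D(7) = (-278 + (4*1)*0) + 1 = (-278 + 4*0) + 1 = (-278 + 0) + 1 = -278 + 1 = -277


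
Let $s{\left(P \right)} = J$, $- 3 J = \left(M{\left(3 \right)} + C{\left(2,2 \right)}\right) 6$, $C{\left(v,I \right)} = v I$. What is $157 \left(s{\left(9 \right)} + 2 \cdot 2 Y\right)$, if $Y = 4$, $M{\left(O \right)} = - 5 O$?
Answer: $5966$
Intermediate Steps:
$C{\left(v,I \right)} = I v$
$J = 22$ ($J = - \frac{\left(\left(-5\right) 3 + 2 \cdot 2\right) 6}{3} = - \frac{\left(-15 + 4\right) 6}{3} = - \frac{\left(-11\right) 6}{3} = \left(- \frac{1}{3}\right) \left(-66\right) = 22$)
$s{\left(P \right)} = 22$
$157 \left(s{\left(9 \right)} + 2 \cdot 2 Y\right) = 157 \left(22 + 2 \cdot 2 \cdot 4\right) = 157 \left(22 + 4 \cdot 4\right) = 157 \left(22 + 16\right) = 157 \cdot 38 = 5966$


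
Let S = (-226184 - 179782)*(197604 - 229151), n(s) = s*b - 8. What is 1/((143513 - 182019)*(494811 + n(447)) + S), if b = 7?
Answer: -1/6366360190 ≈ -1.5708e-10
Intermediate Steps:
n(s) = -8 + 7*s (n(s) = s*7 - 8 = 7*s - 8 = -8 + 7*s)
S = 12807009402 (S = -405966*(-31547) = 12807009402)
1/((143513 - 182019)*(494811 + n(447)) + S) = 1/((143513 - 182019)*(494811 + (-8 + 7*447)) + 12807009402) = 1/(-38506*(494811 + (-8 + 3129)) + 12807009402) = 1/(-38506*(494811 + 3121) + 12807009402) = 1/(-38506*497932 + 12807009402) = 1/(-19173369592 + 12807009402) = 1/(-6366360190) = -1/6366360190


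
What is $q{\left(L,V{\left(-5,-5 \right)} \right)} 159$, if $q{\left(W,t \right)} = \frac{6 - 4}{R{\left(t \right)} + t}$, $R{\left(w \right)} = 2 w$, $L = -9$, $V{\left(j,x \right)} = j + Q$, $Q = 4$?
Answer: $-106$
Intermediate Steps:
$V{\left(j,x \right)} = 4 + j$ ($V{\left(j,x \right)} = j + 4 = 4 + j$)
$q{\left(W,t \right)} = \frac{2}{3 t}$ ($q{\left(W,t \right)} = \frac{6 - 4}{2 t + t} = \frac{2}{3 t}$)
$q{\left(L,V{\left(-5,-5 \right)} \right)} 159 = \frac{2}{3 \left(4 - 5\right)} 159 = \frac{2}{3 \left(-1\right)} 159 = \frac{2}{3} \left(-1\right) 159 = \left(- \frac{2}{3}\right) 159 = -106$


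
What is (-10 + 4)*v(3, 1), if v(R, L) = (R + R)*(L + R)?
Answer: -144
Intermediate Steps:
v(R, L) = 2*R*(L + R) (v(R, L) = (2*R)*(L + R) = 2*R*(L + R))
(-10 + 4)*v(3, 1) = (-10 + 4)*(2*3*(1 + 3)) = -12*3*4 = -6*24 = -144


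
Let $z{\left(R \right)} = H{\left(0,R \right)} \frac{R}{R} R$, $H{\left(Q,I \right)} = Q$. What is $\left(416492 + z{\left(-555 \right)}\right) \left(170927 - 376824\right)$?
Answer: $-85754453324$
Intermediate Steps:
$z{\left(R \right)} = 0$ ($z{\left(R \right)} = 0 \frac{R}{R} R = 0 \cdot 1 R = 0 R = 0$)
$\left(416492 + z{\left(-555 \right)}\right) \left(170927 - 376824\right) = \left(416492 + 0\right) \left(170927 - 376824\right) = 416492 \left(-205897\right) = -85754453324$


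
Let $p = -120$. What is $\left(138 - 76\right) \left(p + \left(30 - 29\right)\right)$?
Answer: $-7378$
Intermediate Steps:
$\left(138 - 76\right) \left(p + \left(30 - 29\right)\right) = \left(138 - 76\right) \left(-120 + \left(30 - 29\right)\right) = 62 \left(-120 + 1\right) = 62 \left(-119\right) = -7378$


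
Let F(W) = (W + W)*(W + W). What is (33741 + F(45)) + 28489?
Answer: 70330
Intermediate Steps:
F(W) = 4*W² (F(W) = (2*W)*(2*W) = 4*W²)
(33741 + F(45)) + 28489 = (33741 + 4*45²) + 28489 = (33741 + 4*2025) + 28489 = (33741 + 8100) + 28489 = 41841 + 28489 = 70330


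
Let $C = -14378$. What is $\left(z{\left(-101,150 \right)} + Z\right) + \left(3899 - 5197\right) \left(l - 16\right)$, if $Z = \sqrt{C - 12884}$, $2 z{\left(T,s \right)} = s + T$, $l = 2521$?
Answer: $- \frac{6502931}{2} + i \sqrt{27262} \approx -3.2515 \cdot 10^{6} + 165.11 i$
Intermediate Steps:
$z{\left(T,s \right)} = \frac{T}{2} + \frac{s}{2}$ ($z{\left(T,s \right)} = \frac{s + T}{2} = \frac{T + s}{2} = \frac{T}{2} + \frac{s}{2}$)
$Z = i \sqrt{27262}$ ($Z = \sqrt{-14378 - 12884} = \sqrt{-27262} = i \sqrt{27262} \approx 165.11 i$)
$\left(z{\left(-101,150 \right)} + Z\right) + \left(3899 - 5197\right) \left(l - 16\right) = \left(\left(\frac{1}{2} \left(-101\right) + \frac{1}{2} \cdot 150\right) + i \sqrt{27262}\right) + \left(3899 - 5197\right) \left(2521 - 16\right) = \left(\left(- \frac{101}{2} + 75\right) + i \sqrt{27262}\right) - 3251490 = \left(\frac{49}{2} + i \sqrt{27262}\right) - 3251490 = - \frac{6502931}{2} + i \sqrt{27262}$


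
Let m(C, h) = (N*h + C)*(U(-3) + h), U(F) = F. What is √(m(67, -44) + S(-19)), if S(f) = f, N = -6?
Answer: 2*I*√3894 ≈ 124.8*I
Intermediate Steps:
m(C, h) = (-3 + h)*(C - 6*h) (m(C, h) = (-6*h + C)*(-3 + h) = (C - 6*h)*(-3 + h) = (-3 + h)*(C - 6*h))
√(m(67, -44) + S(-19)) = √((-6*(-44)² - 3*67 + 18*(-44) + 67*(-44)) - 19) = √((-6*1936 - 201 - 792 - 2948) - 19) = √((-11616 - 201 - 792 - 2948) - 19) = √(-15557 - 19) = √(-15576) = 2*I*√3894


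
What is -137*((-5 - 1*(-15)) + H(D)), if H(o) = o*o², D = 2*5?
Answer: -138370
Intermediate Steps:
D = 10
H(o) = o³
-137*((-5 - 1*(-15)) + H(D)) = -137*((-5 - 1*(-15)) + 10³) = -137*((-5 + 15) + 1000) = -137*(10 + 1000) = -137*1010 = -138370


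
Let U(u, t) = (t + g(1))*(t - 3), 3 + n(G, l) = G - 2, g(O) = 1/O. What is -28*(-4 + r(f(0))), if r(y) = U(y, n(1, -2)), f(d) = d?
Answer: -476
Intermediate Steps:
g(O) = 1/O
n(G, l) = -5 + G (n(G, l) = -3 + (G - 2) = -3 + (-2 + G) = -5 + G)
U(u, t) = (1 + t)*(-3 + t) (U(u, t) = (t + 1/1)*(t - 3) = (t + 1)*(-3 + t) = (1 + t)*(-3 + t))
r(y) = 21 (r(y) = -3 + (-5 + 1)² - 2*(-5 + 1) = -3 + (-4)² - 2*(-4) = -3 + 16 + 8 = 21)
-28*(-4 + r(f(0))) = -28*(-4 + 21) = -28*17 = -476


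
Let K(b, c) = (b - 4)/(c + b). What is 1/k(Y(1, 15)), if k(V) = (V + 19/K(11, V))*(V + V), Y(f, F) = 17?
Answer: 1/3162 ≈ 0.00031626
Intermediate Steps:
K(b, c) = (-4 + b)/(b + c)
k(V) = 2*V*(209/7 + 26*V/7) (k(V) = (V + 19/(((-4 + 11)/(11 + V))))*(V + V) = (V + 19/((7/(11 + V))))*(2*V) = (V + 19*(11/7 + V/7))*(2*V) = (V + (209/7 + 19*V/7))*(2*V) = (209/7 + 26*V/7)*(2*V) = 2*V*(209/7 + 26*V/7))
1/k(Y(1, 15)) = 1/((2/7)*17*(209 + 26*17)) = 1/((2/7)*17*(209 + 442)) = 1/((2/7)*17*651) = 1/3162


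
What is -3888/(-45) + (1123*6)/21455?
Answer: 372090/4291 ≈ 86.714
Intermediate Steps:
-3888/(-45) + (1123*6)/21455 = -3888*(-1/45) + 6738*(1/21455) = 432/5 + 6738/21455 = 372090/4291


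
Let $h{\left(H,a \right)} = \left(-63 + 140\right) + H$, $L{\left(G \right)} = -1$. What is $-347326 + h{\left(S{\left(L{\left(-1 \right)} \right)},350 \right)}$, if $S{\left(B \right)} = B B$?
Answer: $-347248$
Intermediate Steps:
$S{\left(B \right)} = B^{2}$
$h{\left(H,a \right)} = 77 + H$
$-347326 + h{\left(S{\left(L{\left(-1 \right)} \right)},350 \right)} = -347326 + \left(77 + \left(-1\right)^{2}\right) = -347326 + \left(77 + 1\right) = -347326 + 78 = -347248$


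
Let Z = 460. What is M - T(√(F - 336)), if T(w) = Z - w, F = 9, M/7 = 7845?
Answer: 54455 + I*√327 ≈ 54455.0 + 18.083*I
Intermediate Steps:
M = 54915 (M = 7*7845 = 54915)
T(w) = 460 - w
M - T(√(F - 336)) = 54915 - (460 - √(9 - 336)) = 54915 - (460 - √(-327)) = 54915 - (460 - I*√327) = 54915 + (-460 + I*√327) = 54455 + I*√327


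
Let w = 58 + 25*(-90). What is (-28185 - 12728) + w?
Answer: -43105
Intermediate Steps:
w = -2192 (w = 58 - 2250 = -2192)
(-28185 - 12728) + w = (-28185 - 12728) - 2192 = -40913 - 2192 = -43105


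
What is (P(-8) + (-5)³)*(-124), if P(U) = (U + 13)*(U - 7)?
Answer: 24800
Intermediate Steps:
P(U) = (-7 + U)*(13 + U) (P(U) = (13 + U)*(-7 + U) = (-7 + U)*(13 + U))
(P(-8) + (-5)³)*(-124) = ((-91 + (-8)² + 6*(-8)) + (-5)³)*(-124) = ((-91 + 64 - 48) - 125)*(-124) = (-75 - 125)*(-124) = -200*(-124) = 24800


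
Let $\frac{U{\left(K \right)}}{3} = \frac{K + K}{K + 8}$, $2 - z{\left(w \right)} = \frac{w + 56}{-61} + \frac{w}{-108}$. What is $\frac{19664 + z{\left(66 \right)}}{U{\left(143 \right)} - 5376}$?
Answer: $- \frac{53459285}{14596524} \approx -3.6625$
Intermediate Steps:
$z{\left(w \right)} = \frac{178}{61} + \frac{169 w}{6588}$ ($z{\left(w \right)} = 2 - \left(\frac{w + 56}{-61} + \frac{w}{-108}\right) = 2 - \left(\left(56 + w\right) \left(- \frac{1}{61}\right) + w \left(- \frac{1}{108}\right)\right) = 2 - \left(\left(- \frac{56}{61} - \frac{w}{61}\right) - \frac{w}{108}\right) = 2 - \left(- \frac{56}{61} - \frac{169 w}{6588}\right) = 2 + \left(\frac{56}{61} + \frac{169 w}{6588}\right) = \frac{178}{61} + \frac{169 w}{6588}$)
$U{\left(K \right)} = \frac{6 K}{8 + K}$ ($U{\left(K \right)} = 3 \frac{K + K}{K + 8} = 3 \frac{2 K}{8 + K} = \frac{6 K}{8 + K}$)
$\frac{19664 + z{\left(66 \right)}}{U{\left(143 \right)} - 5376} = \frac{19664 + \left(\frac{178}{61} + \frac{169}{6588} \cdot 66\right)}{6 \cdot 143 \frac{1}{8 + 143} - 5376} = \frac{19664 + \left(\frac{178}{61} + \frac{1859}{1098}\right)}{6 \cdot 143 \cdot \frac{1}{151} - 5376} = \frac{19664 + \frac{83}{18}}{6 \cdot 143 \cdot \frac{1}{151} - 5376} = \frac{354035}{18 \left(\frac{858}{151} - 5376\right)} = \frac{354035}{18 \left(- \frac{810918}{151}\right)} = \frac{354035}{18} \left(- \frac{151}{810918}\right) = - \frac{53459285}{14596524}$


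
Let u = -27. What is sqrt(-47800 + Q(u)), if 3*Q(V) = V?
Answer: I*sqrt(47809) ≈ 218.65*I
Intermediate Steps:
Q(V) = V/3
sqrt(-47800 + Q(u)) = sqrt(-47800 + (1/3)*(-27)) = sqrt(-47800 - 9) = sqrt(-47809) = I*sqrt(47809)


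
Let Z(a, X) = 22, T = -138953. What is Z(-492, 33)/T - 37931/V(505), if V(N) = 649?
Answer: -5270640521/90180497 ≈ -58.445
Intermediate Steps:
Z(-492, 33)/T - 37931/V(505) = 22/(-138953) - 37931/649 = 22*(-1/138953) - 37931*1/649 = -22/138953 - 37931/649 = -5270640521/90180497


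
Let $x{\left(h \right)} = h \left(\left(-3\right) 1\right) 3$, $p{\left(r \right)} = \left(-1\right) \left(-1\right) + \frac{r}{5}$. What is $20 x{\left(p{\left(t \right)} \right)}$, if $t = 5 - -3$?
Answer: $-468$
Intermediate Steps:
$t = 8$ ($t = 5 + 3 = 8$)
$p{\left(r \right)} = 1 + \frac{r}{5}$ ($p{\left(r \right)} = 1 + r \frac{1}{5} = 1 + \frac{r}{5}$)
$x{\left(h \right)} = - 9 h$ ($x{\left(h \right)} = h \left(-3\right) 3 = - 3 h 3 = - 9 h$)
$20 x{\left(p{\left(t \right)} \right)} = 20 \left(- 9 \left(1 + \frac{1}{5} \cdot 8\right)\right) = 20 \left(- 9 \left(1 + \frac{8}{5}\right)\right) = 20 \left(\left(-9\right) \frac{13}{5}\right) = 20 \left(- \frac{117}{5}\right) = -468$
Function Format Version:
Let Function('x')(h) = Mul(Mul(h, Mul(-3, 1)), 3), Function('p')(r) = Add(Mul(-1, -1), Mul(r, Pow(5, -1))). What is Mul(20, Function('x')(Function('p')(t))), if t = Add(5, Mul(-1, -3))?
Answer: -468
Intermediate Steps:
t = 8 (t = Add(5, 3) = 8)
Function('p')(r) = Add(1, Mul(Rational(1, 5), r)) (Function('p')(r) = Add(1, Mul(r, Rational(1, 5))) = Add(1, Mul(Rational(1, 5), r)))
Function('x')(h) = Mul(-9, h) (Function('x')(h) = Mul(Mul(h, -3), 3) = Mul(Mul(-3, h), 3) = Mul(-9, h))
Mul(20, Function('x')(Function('p')(t))) = Mul(20, Mul(-9, Add(1, Mul(Rational(1, 5), 8)))) = Mul(20, Mul(-9, Add(1, Rational(8, 5)))) = Mul(20, Mul(-9, Rational(13, 5))) = Mul(20, Rational(-117, 5)) = -468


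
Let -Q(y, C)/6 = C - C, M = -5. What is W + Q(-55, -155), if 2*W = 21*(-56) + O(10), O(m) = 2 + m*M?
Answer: -612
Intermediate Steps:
Q(y, C) = 0 (Q(y, C) = -6*(C - C) = -6*0 = 0)
O(m) = 2 - 5*m (O(m) = 2 + m*(-5) = 2 - 5*m)
W = -612 (W = (21*(-56) + (2 - 5*10))/2 = (-1176 + (2 - 50))/2 = (-1176 - 48)/2 = (½)*(-1224) = -612)
W + Q(-55, -155) = -612 + 0 = -612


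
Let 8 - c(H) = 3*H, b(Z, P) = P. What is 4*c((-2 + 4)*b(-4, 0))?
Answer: 32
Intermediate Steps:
c(H) = 8 - 3*H
4*c((-2 + 4)*b(-4, 0)) = 4*(8 - 3*(-2 + 4)*0) = 4*(8 - 6*0) = 4*(8 - 3*0) = 4*(8 + 0) = 4*8 = 32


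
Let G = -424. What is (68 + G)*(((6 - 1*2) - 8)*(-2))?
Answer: -2848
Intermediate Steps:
(68 + G)*(((6 - 1*2) - 8)*(-2)) = (68 - 424)*(((6 - 1*2) - 8)*(-2)) = -356*((6 - 2) - 8)*(-2) = -356*(4 - 8)*(-2) = -(-1424)*(-2) = -356*8 = -2848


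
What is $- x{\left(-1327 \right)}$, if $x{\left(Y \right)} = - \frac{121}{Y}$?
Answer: $- \frac{121}{1327} \approx -0.091183$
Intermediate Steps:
$- x{\left(-1327 \right)} = - \frac{-121}{-1327} = - \frac{\left(-121\right) \left(-1\right)}{1327} = \left(-1\right) \frac{121}{1327} = - \frac{121}{1327}$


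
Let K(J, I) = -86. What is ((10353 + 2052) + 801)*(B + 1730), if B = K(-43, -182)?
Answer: 21710664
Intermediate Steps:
B = -86
((10353 + 2052) + 801)*(B + 1730) = ((10353 + 2052) + 801)*(-86 + 1730) = (12405 + 801)*1644 = 13206*1644 = 21710664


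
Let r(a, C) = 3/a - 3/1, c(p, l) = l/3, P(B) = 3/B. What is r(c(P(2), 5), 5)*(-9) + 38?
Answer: 244/5 ≈ 48.800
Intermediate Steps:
c(p, l) = l/3 (c(p, l) = l*(1/3) = l/3)
r(a, C) = -3 + 3/a (r(a, C) = 3/a - 3*1 = 3/a - 3 = -3 + 3/a)
r(c(P(2), 5), 5)*(-9) + 38 = (-3 + 3/(((1/3)*5)))*(-9) + 38 = (-3 + 3/(5/3))*(-9) + 38 = (-3 + 3*(3/5))*(-9) + 38 = (-3 + 9/5)*(-9) + 38 = -6/5*(-9) + 38 = 54/5 + 38 = 244/5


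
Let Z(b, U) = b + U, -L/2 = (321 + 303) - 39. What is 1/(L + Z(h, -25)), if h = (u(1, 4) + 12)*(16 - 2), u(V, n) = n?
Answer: -1/971 ≈ -0.0010299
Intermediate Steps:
L = -1170 (L = -2*((321 + 303) - 39) = -2*(624 - 39) = -2*585 = -1170)
h = 224 (h = (4 + 12)*(16 - 2) = 16*14 = 224)
Z(b, U) = U + b
1/(L + Z(h, -25)) = 1/(-1170 + (-25 + 224)) = 1/(-1170 + 199) = 1/(-971) = -1/971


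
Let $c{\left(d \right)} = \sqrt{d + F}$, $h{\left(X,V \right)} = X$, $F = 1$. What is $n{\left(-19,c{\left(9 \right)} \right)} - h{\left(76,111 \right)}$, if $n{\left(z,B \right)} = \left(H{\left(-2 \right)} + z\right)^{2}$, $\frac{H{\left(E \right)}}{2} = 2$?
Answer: $149$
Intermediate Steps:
$H{\left(E \right)} = 4$ ($H{\left(E \right)} = 2 \cdot 2 = 4$)
$c{\left(d \right)} = \sqrt{1 + d}$ ($c{\left(d \right)} = \sqrt{d + 1} = \sqrt{1 + d}$)
$n{\left(z,B \right)} = \left(4 + z\right)^{2}$
$n{\left(-19,c{\left(9 \right)} \right)} - h{\left(76,111 \right)} = \left(4 - 19\right)^{2} - 76 = \left(-15\right)^{2} - 76 = 225 - 76 = 149$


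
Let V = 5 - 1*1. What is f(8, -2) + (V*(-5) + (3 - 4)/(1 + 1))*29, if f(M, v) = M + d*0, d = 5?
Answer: -1173/2 ≈ -586.50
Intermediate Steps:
V = 4 (V = 5 - 1 = 4)
f(M, v) = M (f(M, v) = M + 5*0 = M + 0 = M)
f(8, -2) + (V*(-5) + (3 - 4)/(1 + 1))*29 = 8 + (4*(-5) + (3 - 4)/(1 + 1))*29 = 8 + (-20 - 1/2)*29 = 8 - 41/2*29 = 8 - 1189/2 = -1173/2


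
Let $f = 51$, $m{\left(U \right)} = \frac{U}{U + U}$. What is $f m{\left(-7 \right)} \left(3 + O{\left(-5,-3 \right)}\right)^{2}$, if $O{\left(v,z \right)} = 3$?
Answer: $918$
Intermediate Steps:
$m{\left(U \right)} = \frac{1}{2}$ ($m{\left(U \right)} = \frac{U}{2 U} = U \frac{1}{2 U} = \frac{1}{2}$)
$f m{\left(-7 \right)} \left(3 + O{\left(-5,-3 \right)}\right)^{2} = 51 \cdot \frac{1}{2} \left(3 + 3\right)^{2} = \frac{51 \cdot 6^{2}}{2} = \frac{51}{2} \cdot 36 = 918$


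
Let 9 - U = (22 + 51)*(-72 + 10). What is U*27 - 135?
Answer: 122310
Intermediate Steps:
U = 4535 (U = 9 - (22 + 51)*(-72 + 10) = 9 - 73*(-62) = 9 - 1*(-4526) = 9 + 4526 = 4535)
U*27 - 135 = 4535*27 - 135 = 122445 - 135 = 122310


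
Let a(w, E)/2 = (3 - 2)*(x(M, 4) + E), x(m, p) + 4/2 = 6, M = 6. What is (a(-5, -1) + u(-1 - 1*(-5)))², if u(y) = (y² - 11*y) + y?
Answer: 324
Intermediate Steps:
x(m, p) = 4 (x(m, p) = -2 + 6 = 4)
u(y) = y² - 10*y
a(w, E) = 8 + 2*E (a(w, E) = 2*((3 - 2)*(4 + E)) = 2*(1*(4 + E)) = 2*(4 + E) = 8 + 2*E)
(a(-5, -1) + u(-1 - 1*(-5)))² = ((8 + 2*(-1)) + (-1 - 1*(-5))*(-10 + (-1 - 1*(-5))))² = ((8 - 2) + (-1 + 5)*(-10 + (-1 + 5)))² = (6 + 4*(-10 + 4))² = (6 + 4*(-6))² = (6 - 24)² = (-18)² = 324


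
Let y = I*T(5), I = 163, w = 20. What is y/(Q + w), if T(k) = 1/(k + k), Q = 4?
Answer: 163/240 ≈ 0.67917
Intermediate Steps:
T(k) = 1/(2*k)
y = 163/10 (y = 163*((1/2)/5) = 163*((1/2)*(1/5)) = 163*(1/10) = 163/10 ≈ 16.300)
y/(Q + w) = 163/(10*(4 + 20)) = (163/10)/24 = (163/10)*(1/24) = 163/240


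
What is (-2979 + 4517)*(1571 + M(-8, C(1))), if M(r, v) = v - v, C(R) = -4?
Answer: 2416198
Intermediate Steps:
M(r, v) = 0
(-2979 + 4517)*(1571 + M(-8, C(1))) = (-2979 + 4517)*(1571 + 0) = 1538*1571 = 2416198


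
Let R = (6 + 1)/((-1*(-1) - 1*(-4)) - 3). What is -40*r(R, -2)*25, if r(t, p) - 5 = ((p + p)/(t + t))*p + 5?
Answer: -78000/7 ≈ -11143.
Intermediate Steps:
R = 7/2 (R = 7/((1 + 4) - 3) = 7/(5 - 3) = 7/2 ≈ 3.5000)
r(t, p) = 10 + p²/t (r(t, p) = 5 + (((p + p)/(t + t))*p + 5) = 5 + (((2*p)/((2*t)))*p + 5) = 5 + (((2*p)*(1/(2*t)))*p + 5) = 5 + ((p/t)*p + 5) = 5 + (p²/t + 5) = 5 + (5 + p²/t) = 10 + p²/t)
-40*r(R, -2)*25 = -40*(10 + (-2)²/(7/2))*25 = -40*(10 + 4*(2/7))*25 = -40*(10 + 8/7)*25 = -40*78/7*25 = -3120/7*25 = -78000/7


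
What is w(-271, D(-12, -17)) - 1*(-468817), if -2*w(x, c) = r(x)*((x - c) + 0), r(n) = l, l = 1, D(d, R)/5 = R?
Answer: 468910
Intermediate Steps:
D(d, R) = 5*R
r(n) = 1
w(x, c) = c/2 - x/2 (w(x, c) = -((x - c) + 0)/2 = -(x - c)/2 = c/2 - x/2)
w(-271, D(-12, -17)) - 1*(-468817) = ((5*(-17))/2 - ½*(-271)) - 1*(-468817) = ((½)*(-85) + 271/2) + 468817 = (-85/2 + 271/2) + 468817 = 93 + 468817 = 468910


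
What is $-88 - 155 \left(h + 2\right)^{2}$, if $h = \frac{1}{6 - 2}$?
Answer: $- \frac{13963}{16} \approx -872.69$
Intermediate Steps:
$h = \frac{1}{4} \approx 0.25$
$-88 - 155 \left(h + 2\right)^{2} = -88 - 155 \left(\frac{1}{4} + 2\right)^{2} = -88 - 155 \left(\frac{9}{4}\right)^{2} = -88 - \frac{12555}{16} = - \frac{13963}{16}$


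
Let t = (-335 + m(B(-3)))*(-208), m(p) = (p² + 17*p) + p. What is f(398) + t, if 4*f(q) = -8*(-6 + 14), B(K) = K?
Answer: 79024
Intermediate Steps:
f(q) = -16 (f(q) = (-8*(-6 + 14))/4 = (-8*8)/4 = (¼)*(-64) = -16)
m(p) = p² + 18*p
t = 79040 (t = (-335 - 3*(18 - 3))*(-208) = (-335 - 3*15)*(-208) = (-335 - 45)*(-208) = -380*(-208) = 79040)
f(398) + t = -16 + 79040 = 79024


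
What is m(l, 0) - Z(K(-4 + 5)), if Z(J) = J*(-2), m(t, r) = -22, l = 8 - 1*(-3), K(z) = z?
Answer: -20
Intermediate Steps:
l = 11 (l = 8 + 3 = 11)
Z(J) = -2*J
m(l, 0) - Z(K(-4 + 5)) = -22 - (-2)*(-4 + 5) = -22 - (-2) = -22 - 1*(-2) = -22 + 2 = -20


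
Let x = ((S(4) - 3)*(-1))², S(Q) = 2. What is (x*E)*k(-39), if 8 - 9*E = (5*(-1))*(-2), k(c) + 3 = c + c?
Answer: 18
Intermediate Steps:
k(c) = -3 + 2*c (k(c) = -3 + (c + c) = -3 + 2*c)
E = -2/9 (E = 8/9 - 5*(-1)*(-2)/9 = 8/9 - (-5)*(-2)/9 = 8/9 - ⅑*10 = 8/9 - 10/9 = -2/9 ≈ -0.22222)
x = 1 (x = ((2 - 3)*(-1))² = (-1*(-1))² = 1² = 1)
(x*E)*k(-39) = (1*(-2/9))*(-3 + 2*(-39)) = -2*(-3 - 78)/9 = -2/9*(-81) = 18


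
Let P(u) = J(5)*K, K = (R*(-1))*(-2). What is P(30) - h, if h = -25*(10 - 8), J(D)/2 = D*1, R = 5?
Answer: 150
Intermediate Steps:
J(D) = 2*D (J(D) = 2*(D*1) = 2*D)
h = -50 (h = -25*2 = -50)
K = 10 (K = (5*(-1))*(-2) = -5*(-2) = 10)
P(u) = 100 (P(u) = (2*5)*10 = 10*10 = 100)
P(30) - h = 100 - 1*(-50) = 100 + 50 = 150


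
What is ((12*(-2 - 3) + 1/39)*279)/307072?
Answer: -217527/3991936 ≈ -0.054492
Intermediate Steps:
((12*(-2 - 3) + 1/39)*279)/307072 = ((12*(-5) + 1/39)*279)*(1/307072) = ((-60 + 1/39)*279)*(1/307072) = -2339/39*279*(1/307072) = -217527/13*1/307072 = -217527/3991936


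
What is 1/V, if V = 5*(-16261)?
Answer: -1/81305 ≈ -1.2299e-5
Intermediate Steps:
V = -81305
1/V = 1/(-81305) = -1/81305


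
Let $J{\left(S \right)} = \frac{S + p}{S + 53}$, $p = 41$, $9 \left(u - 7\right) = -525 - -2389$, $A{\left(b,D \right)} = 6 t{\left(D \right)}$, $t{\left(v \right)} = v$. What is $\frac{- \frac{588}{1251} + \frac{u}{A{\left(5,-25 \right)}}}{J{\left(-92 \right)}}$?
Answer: $- \frac{4628689}{3190050} \approx -1.451$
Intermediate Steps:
$A{\left(b,D \right)} = 6 D$
$u = \frac{1927}{9}$ ($u = 7 + \frac{-525 - -2389}{9} = 7 + \frac{-525 + 2389}{9} = 7 + \frac{1}{9} \cdot 1864 = 7 + \frac{1864}{9} = \frac{1927}{9} \approx 214.11$)
$J{\left(S \right)} = \frac{41 + S}{53 + S}$ ($J{\left(S \right)} = \frac{S + 41}{S + 53} = \frac{41 + S}{53 + S}$)
$\frac{- \frac{588}{1251} + \frac{u}{A{\left(5,-25 \right)}}}{J{\left(-92 \right)}} = \frac{- \frac{588}{1251} + \frac{1927}{9 \cdot 6 \left(-25\right)}}{\frac{1}{53 - 92} \left(41 - 92\right)} = \frac{\left(-588\right) \frac{1}{1251} + \frac{1927}{9 \left(-150\right)}}{\frac{1}{-39} \left(-51\right)} = \frac{- \frac{196}{417} + \frac{1927}{9} \left(- \frac{1}{150}\right)}{\left(- \frac{1}{39}\right) \left(-51\right)} = \frac{- \frac{196}{417} - \frac{1927}{1350}}{\frac{17}{13}} = \left(- \frac{356053}{187650}\right) \frac{13}{17} = - \frac{4628689}{3190050}$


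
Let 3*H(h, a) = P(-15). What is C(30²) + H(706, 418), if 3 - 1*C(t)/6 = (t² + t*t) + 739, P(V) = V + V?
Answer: -9724426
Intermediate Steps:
P(V) = 2*V
H(h, a) = -10 (H(h, a) = (2*(-15))/3 = (⅓)*(-30) = -10)
C(t) = -4416 - 12*t² (C(t) = 18 - 6*((t² + t*t) + 739) = 18 - 6*((t² + t²) + 739) = 18 - 6*(2*t² + 739) = 18 - 6*(739 + 2*t²) = 18 + (-4434 - 12*t²) = -4416 - 12*t²)
C(30²) + H(706, 418) = (-4416 - 12*(30²)²) - 10 = (-4416 - 12*900²) - 10 = (-4416 - 12*810000) - 10 = (-4416 - 9720000) - 10 = -9724416 - 10 = -9724426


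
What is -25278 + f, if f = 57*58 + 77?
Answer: -21895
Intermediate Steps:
f = 3383 (f = 3306 + 77 = 3383)
-25278 + f = -25278 + 3383 = -21895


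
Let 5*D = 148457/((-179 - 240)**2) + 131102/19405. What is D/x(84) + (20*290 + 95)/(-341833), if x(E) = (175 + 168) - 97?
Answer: -15849394759733519/1432388385676180950 ≈ -0.011065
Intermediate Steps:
x(E) = 246 (x(E) = 343 - 97 = 246)
D = 25897206307/17033806025 (D = (148457/((-179 - 240)**2) + 131102/19405)/5 = (148457/((-419)**2) + 131102*(1/19405))/5 = (148457/175561 + 131102/19405)/5 = (1/5)*(25897206307/3406761205) = 25897206307/17033806025 ≈ 1.5203)
D/x(84) + (20*290 + 95)/(-341833) = (25897206307/17033806025)/246 + (20*290 + 95)/(-341833) = (25897206307/17033806025)*(1/246) + (5800 + 95)*(-1/341833) = 25897206307/4190316282150 + 5895*(-1/341833) = 25897206307/4190316282150 - 5895/341833 = -15849394759733519/1432388385676180950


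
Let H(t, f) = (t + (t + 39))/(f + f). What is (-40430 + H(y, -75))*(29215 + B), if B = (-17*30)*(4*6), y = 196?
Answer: -4118088149/6 ≈ -6.8635e+8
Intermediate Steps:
H(t, f) = (39 + 2*t)/(2*f) (H(t, f) = (t + (39 + t))/((2*f)) = (39 + 2*t)*(1/(2*f)) = (39 + 2*t)/(2*f))
B = -12240 (B = -510*24 = -12240)
(-40430 + H(y, -75))*(29215 + B) = (-40430 + (39/2 + 196)/(-75))*(29215 - 12240) = (-40430 - 1/75*431/2)*16975 = (-40430 - 431/150)*16975 = -6064931/150*16975 = -4118088149/6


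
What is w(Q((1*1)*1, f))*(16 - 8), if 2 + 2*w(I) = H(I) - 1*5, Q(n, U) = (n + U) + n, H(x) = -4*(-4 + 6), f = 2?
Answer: -60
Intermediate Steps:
H(x) = -8 (H(x) = -4*2 = -8)
Q(n, U) = U + 2*n (Q(n, U) = (U + n) + n = U + 2*n)
w(I) = -15/2 (w(I) = -1 + (-8 - 1*5)/2 = -1 + (-8 - 5)/2 = -1 + (½)*(-13) = -1 - 13/2 = -15/2)
w(Q((1*1)*1, f))*(16 - 8) = -15*(16 - 8)/2 = -15/2*8 = -60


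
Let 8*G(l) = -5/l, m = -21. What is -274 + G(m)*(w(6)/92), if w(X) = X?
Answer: -705819/2576 ≈ -274.00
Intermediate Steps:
G(l) = -5/(8*l) (G(l) = (-5/l)/8 = -5/(8*l))
-274 + G(m)*(w(6)/92) = -274 + (-5/8/(-21))*(6/92) = -274 + (-5/8*(-1/21))*(6*(1/92)) = -274 + (5/168)*(3/46) = -274 + 5/2576 = -705819/2576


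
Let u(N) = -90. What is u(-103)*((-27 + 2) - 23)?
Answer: 4320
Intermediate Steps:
u(-103)*((-27 + 2) - 23) = -90*((-27 + 2) - 23) = -90*(-25 - 23) = -90*(-48) = 4320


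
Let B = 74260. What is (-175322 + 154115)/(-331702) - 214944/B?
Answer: -17430630717/6158047630 ≈ -2.8305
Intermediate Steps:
(-175322 + 154115)/(-331702) - 214944/B = (-175322 + 154115)/(-331702) - 214944/74260 = -21207*(-1/331702) - 214944*1/74260 = 21207/331702 - 53736/18565 = -17430630717/6158047630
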